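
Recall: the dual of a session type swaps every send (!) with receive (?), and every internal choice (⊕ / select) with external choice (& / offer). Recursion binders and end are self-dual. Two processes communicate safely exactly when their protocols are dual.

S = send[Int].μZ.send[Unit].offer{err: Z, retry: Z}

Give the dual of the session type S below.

recv[Int].μZ.recv[Unit].select{err: Z, retry: Z}

send[Int] = recv[Int]
  μZ = μZ  (binder kept)
    send[Unit] = recv[Unit]
      offer{err,retry} = select{err,retry}  (offer→select)
        case err:
          Z self-dual
        case retry:
          Z self-dual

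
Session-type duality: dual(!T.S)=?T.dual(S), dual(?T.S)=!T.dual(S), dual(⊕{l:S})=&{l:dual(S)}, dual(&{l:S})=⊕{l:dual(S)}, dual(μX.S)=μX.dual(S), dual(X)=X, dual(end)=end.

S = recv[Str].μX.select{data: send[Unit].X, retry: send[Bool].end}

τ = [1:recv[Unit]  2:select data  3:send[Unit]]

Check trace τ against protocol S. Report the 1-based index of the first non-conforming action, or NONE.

1

@1 got recv[Unit], protocol expects recv[Str]  ✗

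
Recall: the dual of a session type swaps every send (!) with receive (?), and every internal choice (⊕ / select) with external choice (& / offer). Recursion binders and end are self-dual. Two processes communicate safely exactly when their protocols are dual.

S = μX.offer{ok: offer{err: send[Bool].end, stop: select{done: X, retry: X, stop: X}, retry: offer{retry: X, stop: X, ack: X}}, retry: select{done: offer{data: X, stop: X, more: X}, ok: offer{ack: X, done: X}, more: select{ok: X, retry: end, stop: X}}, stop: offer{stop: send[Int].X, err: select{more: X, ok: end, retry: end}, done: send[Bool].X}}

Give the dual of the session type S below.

μX = μX  (μ self-dual)
  offer{ok,retry,stop} = select{ok,retry,stop}  (external→internal)
    [ok]
      offer{err,stop,retry} = select{err,stop,retry}  (external→internal)
        [err]
          send[Bool] = recv[Bool]
            end ↦ end
        [stop]
          select{done,retry,stop} = offer{done,retry,stop}  (⊕→&)
            [done]
              X ↦ X
            [retry]
              X ↦ X
            [stop]
              X ↦ X
        [retry]
          offer{retry,stop,ack} = select{retry,stop,ack}  (external→internal)
            [retry]
              X ↦ X
            [stop]
              X ↦ X
            [ack]
              X ↦ X
    [retry]
      select{done,ok,more} = offer{done,ok,more}  (⊕→&)
        [done]
          offer{data,stop,more} = select{data,stop,more}  (external→internal)
            [data]
              X ↦ X
            [stop]
              X ↦ X
            [more]
              X ↦ X
        [ok]
          offer{ack,done} = select{ack,done}  (external→internal)
            [ack]
              X ↦ X
            [done]
              X ↦ X
        [more]
          select{ok,retry,stop} = offer{ok,retry,stop}  (⊕→&)
            [ok]
              X ↦ X
            [retry]
              end ↦ end
            [stop]
              X ↦ X
    [stop]
      offer{stop,err,done} = select{stop,err,done}  (external→internal)
        [stop]
          send[Int] = recv[Int]
            X ↦ X
        [err]
          select{more,ok,retry} = offer{more,ok,retry}  (⊕→&)
            [more]
              X ↦ X
            [ok]
              end ↦ end
            [retry]
              end ↦ end
        [done]
          send[Bool] = recv[Bool]
            X ↦ X

μX.select{ok: select{err: recv[Bool].end, stop: offer{done: X, retry: X, stop: X}, retry: select{retry: X, stop: X, ack: X}}, retry: offer{done: select{data: X, stop: X, more: X}, ok: select{ack: X, done: X}, more: offer{ok: X, retry: end, stop: X}}, stop: select{stop: recv[Int].X, err: offer{more: X, ok: end, retry: end}, done: recv[Bool].X}}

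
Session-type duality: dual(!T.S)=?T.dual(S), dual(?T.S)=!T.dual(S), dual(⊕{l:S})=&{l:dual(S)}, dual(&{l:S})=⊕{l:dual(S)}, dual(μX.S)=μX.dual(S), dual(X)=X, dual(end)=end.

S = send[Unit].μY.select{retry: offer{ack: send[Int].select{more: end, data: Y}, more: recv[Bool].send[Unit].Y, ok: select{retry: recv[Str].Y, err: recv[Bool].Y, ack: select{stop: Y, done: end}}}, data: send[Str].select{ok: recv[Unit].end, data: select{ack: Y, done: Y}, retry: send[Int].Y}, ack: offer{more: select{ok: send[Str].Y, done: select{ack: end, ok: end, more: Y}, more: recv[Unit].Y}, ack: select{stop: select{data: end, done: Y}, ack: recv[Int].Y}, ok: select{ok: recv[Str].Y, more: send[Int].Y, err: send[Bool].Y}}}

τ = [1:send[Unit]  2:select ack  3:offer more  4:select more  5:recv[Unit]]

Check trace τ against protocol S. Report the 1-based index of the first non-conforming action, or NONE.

NONE

step 1: send[Unit]  ✓  now at μY.…
step 2: select ack  ✓  now at offer{more: select{ok: send[Str].μY.…, done: select{ack: end, ok: end, more: μY.…}, more: recv[Unit].μY.…}, ack: select{stop: select{data: end, done: μY.…}, ack: recv[Int].μY.…}, ok: select{ok: recv[Str].μY.…, more: send[Int].μY.…, err: send[Bool].μY.…}}
step 3: offer more  ✓  now at select{ok: send[Str].μY.…, done: select{ack: end, ok: end, more: μY.…}, more: recv[Unit].μY.…}
step 4: select more  ✓  now at recv[Unit].μY.…
step 5: recv[Unit]  ✓  now at μY.…
all 5 steps conform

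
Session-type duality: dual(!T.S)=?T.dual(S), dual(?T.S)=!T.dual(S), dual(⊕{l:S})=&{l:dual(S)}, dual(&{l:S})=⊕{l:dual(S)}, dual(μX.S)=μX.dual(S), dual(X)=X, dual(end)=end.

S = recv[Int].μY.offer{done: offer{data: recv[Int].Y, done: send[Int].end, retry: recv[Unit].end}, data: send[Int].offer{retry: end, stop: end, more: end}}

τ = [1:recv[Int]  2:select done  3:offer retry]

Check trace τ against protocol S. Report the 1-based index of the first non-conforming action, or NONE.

2

step 1: recv[Int]  match  cont: μY.…
step 2: got select done, protocol expects offer done or offer data  ✗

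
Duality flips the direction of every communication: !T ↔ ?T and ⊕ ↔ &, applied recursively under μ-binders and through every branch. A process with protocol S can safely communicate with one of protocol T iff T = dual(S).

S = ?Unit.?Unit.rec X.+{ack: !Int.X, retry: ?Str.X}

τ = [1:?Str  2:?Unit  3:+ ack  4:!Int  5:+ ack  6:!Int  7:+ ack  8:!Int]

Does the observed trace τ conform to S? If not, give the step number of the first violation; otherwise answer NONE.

1

step 1: got ?Str, protocol expects ?Unit  ✗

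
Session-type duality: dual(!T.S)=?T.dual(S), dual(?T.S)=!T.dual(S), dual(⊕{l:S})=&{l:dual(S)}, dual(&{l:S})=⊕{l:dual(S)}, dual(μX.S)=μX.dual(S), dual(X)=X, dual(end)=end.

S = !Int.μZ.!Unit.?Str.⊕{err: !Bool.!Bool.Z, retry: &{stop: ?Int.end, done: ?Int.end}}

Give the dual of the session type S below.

!Int = ?Int
  μZ = μZ  (rec unchanged)
    !Unit = ?Unit
      ?Str = !Str
        ⊕{err,retry} = &{err,retry}  (internal→external)
          [err]
            !Bool = ?Bool
              !Bool = ?Bool
                Z self-dual
          [retry]
            &{stop,done} = ⊕{stop,done}  (external→internal)
              [stop]
                ?Int = !Int
                  end self-dual
              [done]
                ?Int = !Int
                  end self-dual

?Int.μZ.?Unit.!Str.&{err: ?Bool.?Bool.Z, retry: ⊕{stop: !Int.end, done: !Int.end}}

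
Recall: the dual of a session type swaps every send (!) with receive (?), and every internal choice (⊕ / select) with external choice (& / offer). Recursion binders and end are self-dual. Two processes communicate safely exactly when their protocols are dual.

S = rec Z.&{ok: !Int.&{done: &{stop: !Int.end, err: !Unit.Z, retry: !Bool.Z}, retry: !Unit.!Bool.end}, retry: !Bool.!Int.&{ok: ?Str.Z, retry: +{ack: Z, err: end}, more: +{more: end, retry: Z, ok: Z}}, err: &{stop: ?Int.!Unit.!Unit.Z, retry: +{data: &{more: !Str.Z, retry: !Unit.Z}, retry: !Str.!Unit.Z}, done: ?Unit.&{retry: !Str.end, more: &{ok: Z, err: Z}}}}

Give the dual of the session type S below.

rec Z = rec Z  (μ self-dual)
  &{ok,retry,err} = +{ok,retry,err}  (&→⊕)
    case ok:
      !Int = ?Int
        &{done,retry} = +{done,retry}  (&→⊕)
          case done:
            &{stop,err,retry} = +{stop,err,retry}  (&→⊕)
              case stop:
                !Int = ?Int
                  end self-dual
              case err:
                !Unit = ?Unit
                  Z self-dual
              case retry:
                !Bool = ?Bool
                  Z self-dual
          case retry:
            !Unit = ?Unit
              !Bool = ?Bool
                end self-dual
    case retry:
      !Bool = ?Bool
        !Int = ?Int
          &{ok,retry,more} = +{ok,retry,more}  (&→⊕)
            case ok:
              ?Str = !Str
                Z self-dual
            case retry:
              +{ack,err} = &{ack,err}  (select→offer)
                case ack:
                  Z self-dual
                case err:
                  end self-dual
            case more:
              +{more,retry,ok} = &{more,retry,ok}  (select→offer)
                case more:
                  end self-dual
                case retry:
                  Z self-dual
                case ok:
                  Z self-dual
    case err:
      &{stop,retry,done} = +{stop,retry,done}  (&→⊕)
        case stop:
          ?Int = !Int
            !Unit = ?Unit
              !Unit = ?Unit
                Z self-dual
        case retry:
          +{data,retry} = &{data,retry}  (select→offer)
            case data:
              &{more,retry} = +{more,retry}  (&→⊕)
                case more:
                  !Str = ?Str
                    Z self-dual
                case retry:
                  !Unit = ?Unit
                    Z self-dual
            case retry:
              !Str = ?Str
                !Unit = ?Unit
                  Z self-dual
        case done:
          ?Unit = !Unit
            &{retry,more} = +{retry,more}  (&→⊕)
              case retry:
                !Str = ?Str
                  end self-dual
              case more:
                &{ok,err} = +{ok,err}  (&→⊕)
                  case ok:
                    Z self-dual
                  case err:
                    Z self-dual

rec Z.+{ok: ?Int.+{done: +{stop: ?Int.end, err: ?Unit.Z, retry: ?Bool.Z}, retry: ?Unit.?Bool.end}, retry: ?Bool.?Int.+{ok: !Str.Z, retry: &{ack: Z, err: end}, more: &{more: end, retry: Z, ok: Z}}, err: +{stop: !Int.?Unit.?Unit.Z, retry: &{data: +{more: ?Str.Z, retry: ?Unit.Z}, retry: ?Str.?Unit.Z}, done: !Unit.+{retry: ?Str.end, more: +{ok: Z, err: Z}}}}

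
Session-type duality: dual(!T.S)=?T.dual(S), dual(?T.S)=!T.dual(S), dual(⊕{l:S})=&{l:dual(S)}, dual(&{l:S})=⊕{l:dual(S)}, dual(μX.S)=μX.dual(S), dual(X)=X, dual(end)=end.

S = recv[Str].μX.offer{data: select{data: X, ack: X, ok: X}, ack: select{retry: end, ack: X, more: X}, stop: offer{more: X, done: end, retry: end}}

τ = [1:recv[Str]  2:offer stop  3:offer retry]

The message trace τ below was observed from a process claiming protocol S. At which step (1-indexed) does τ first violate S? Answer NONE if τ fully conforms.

@1 recv[Str]  ✓  now at μX.…
@2 offer stop  ✓  now at offer{more: μX.…, done: end, retry: end}
@3 offer retry  ✓  now at end
trace exhausted — no violation

NONE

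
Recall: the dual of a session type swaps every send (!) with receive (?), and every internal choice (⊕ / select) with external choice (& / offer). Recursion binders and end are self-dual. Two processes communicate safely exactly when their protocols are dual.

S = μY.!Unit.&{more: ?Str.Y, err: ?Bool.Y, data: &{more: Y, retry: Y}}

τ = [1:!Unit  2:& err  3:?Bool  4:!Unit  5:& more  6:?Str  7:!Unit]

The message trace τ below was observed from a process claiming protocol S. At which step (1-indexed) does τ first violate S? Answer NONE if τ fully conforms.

NONE

step 1: !Unit  ✓  now at &{more: ?Str.μY.…, err: ?Bool.μY.…, data: &{more: μY.…, retry: μY.…}}
step 2: & err  ✓  now at ?Bool.μY.…
step 3: ?Bool  ✓  now at μY.…
step 4: !Unit  ✓  now at &{more: ?Str.μY.…, err: ?Bool.μY.…, data: &{more: μY.…, retry: μY.…}}
step 5: & more  ✓  now at ?Str.μY.…
step 6: ?Str  ✓  now at μY.…
step 7: !Unit  ✓  now at &{more: ?Str.μY.…, err: ?Bool.μY.…, data: &{more: μY.…, retry: μY.…}}
trace exhausted — no violation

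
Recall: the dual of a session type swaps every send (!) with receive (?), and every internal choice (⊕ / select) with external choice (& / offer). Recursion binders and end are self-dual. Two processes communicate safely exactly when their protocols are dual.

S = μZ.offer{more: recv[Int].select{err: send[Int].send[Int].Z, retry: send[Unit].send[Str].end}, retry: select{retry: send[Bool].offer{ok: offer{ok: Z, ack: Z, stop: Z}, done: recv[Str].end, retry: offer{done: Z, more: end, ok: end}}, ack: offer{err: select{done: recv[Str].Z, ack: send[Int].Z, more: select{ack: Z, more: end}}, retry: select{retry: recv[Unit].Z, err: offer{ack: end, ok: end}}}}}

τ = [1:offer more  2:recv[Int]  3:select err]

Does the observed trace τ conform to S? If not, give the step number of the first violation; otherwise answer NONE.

[1] offer more  match  residual = recv[Int].select{err: send[Int].send[Int].μZ.…, retry: send[Unit].send[Str].end}
[2] recv[Int]  match  residual = select{err: send[Int].send[Int].μZ.…, retry: send[Unit].send[Str].end}
[3] select err  match  residual = send[Int].send[Int].μZ.…
τ conforms to S (length 3)

NONE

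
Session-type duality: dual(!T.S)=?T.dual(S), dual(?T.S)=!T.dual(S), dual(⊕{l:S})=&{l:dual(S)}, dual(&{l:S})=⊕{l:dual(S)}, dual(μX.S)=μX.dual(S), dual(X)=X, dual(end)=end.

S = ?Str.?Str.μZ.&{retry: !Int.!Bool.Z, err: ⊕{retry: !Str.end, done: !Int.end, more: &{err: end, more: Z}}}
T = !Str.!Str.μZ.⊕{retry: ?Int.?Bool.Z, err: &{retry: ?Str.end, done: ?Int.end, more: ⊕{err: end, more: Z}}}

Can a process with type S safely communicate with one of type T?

?Str | !Str  ok
  ?Str | !Str  ok
    μZ | μZ  ok (rec unchanged)
      &{retry,err} | ⊕{retry,err}  ok labels match
        • retry:
          !Int | ?Int  ok
            !Bool | ?Bool  ok
              Z | Z  ok
        • err:
          ⊕{retry,done,more} | &{retry,done,more}  ok labels match
            • retry:
              !Str | ?Str  ok
                end | end  ok
            • done:
              !Int | ?Int  ok
                end | end  ok
            • more:
              &{err,more} | ⊕{err,more}  ok labels match
                • err:
                  end | end  ok
                • more:
                  Z | Z  ok

YES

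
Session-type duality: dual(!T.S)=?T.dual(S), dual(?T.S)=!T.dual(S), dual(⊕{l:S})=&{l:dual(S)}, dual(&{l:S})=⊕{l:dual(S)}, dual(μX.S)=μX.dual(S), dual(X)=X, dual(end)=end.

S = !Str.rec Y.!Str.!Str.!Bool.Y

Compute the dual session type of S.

?Str.rec Y.?Str.?Str.?Bool.Y

!Str ↦ ?Str
  rec Y ↦ rec Y  (μ self-dual)
    !Str ↦ ?Str
      !Str ↦ ?Str
        !Bool ↦ ?Bool
          Y self-dual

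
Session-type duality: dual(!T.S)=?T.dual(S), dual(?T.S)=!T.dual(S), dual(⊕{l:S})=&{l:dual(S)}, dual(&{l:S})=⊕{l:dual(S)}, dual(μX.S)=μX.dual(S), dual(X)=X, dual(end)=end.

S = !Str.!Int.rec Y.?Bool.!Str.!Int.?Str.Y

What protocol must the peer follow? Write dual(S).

!Str ↦ ?Str
  !Int ↦ ?Int
    rec Y ↦ rec Y  (binder kept)
      ?Bool ↦ !Bool
        !Str ↦ ?Str
          !Int ↦ ?Int
            ?Str ↦ !Str
              Y ↦ Y

?Str.?Int.rec Y.!Bool.?Str.?Int.!Str.Y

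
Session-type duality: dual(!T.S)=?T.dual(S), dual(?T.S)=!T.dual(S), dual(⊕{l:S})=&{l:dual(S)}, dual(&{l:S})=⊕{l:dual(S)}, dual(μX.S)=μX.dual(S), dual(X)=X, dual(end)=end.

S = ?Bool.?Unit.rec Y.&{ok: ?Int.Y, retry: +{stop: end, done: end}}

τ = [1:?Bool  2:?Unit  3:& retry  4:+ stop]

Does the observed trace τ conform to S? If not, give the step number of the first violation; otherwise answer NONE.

step 1: ?Bool  ok  residual = ?Unit.rec Y.…
step 2: ?Unit  ok  residual = rec Y.…
step 3: & retry  ok  residual = +{stop: end, done: end}
step 4: + stop  ok  residual = end
τ conforms to S (length 4)

NONE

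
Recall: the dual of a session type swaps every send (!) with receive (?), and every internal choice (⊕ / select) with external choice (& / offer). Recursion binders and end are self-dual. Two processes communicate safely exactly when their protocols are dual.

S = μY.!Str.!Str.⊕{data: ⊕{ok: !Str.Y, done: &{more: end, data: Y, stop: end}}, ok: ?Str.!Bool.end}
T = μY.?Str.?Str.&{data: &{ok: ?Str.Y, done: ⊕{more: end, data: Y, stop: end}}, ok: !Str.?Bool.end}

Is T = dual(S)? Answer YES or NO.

YES

μY ‖ μY  ok (μ self-dual)
  !Str ‖ ?Str  ok
    !Str ‖ ?Str  ok
      ⊕{data,ok} ‖ &{data,ok}  ok label sets agree
        • data:
          ⊕{ok,done} ‖ &{ok,done}  ok label sets agree
            • ok:
              !Str ‖ ?Str  ok
                Y ‖ Y  ok
            • done:
              &{more,data,stop} ‖ ⊕{more,data,stop}  ok label sets agree
                • more:
                  end ‖ end  ok
                • data:
                  Y ‖ Y  ok
                • stop:
                  end ‖ end  ok
        • ok:
          ?Str ‖ !Str  ok
            !Bool ‖ ?Bool  ok
              end ‖ end  ok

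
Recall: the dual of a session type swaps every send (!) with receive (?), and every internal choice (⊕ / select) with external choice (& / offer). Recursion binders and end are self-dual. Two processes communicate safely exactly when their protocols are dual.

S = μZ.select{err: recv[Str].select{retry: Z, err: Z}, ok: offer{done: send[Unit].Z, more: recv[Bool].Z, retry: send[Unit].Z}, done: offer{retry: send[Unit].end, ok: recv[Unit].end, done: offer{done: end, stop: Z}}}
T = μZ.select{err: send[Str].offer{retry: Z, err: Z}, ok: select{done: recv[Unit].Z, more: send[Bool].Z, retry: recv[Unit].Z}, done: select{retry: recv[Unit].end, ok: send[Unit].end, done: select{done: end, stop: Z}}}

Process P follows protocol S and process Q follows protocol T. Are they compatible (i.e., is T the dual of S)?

NO

μZ ‖ μZ  ok (rec unchanged)
  select{err,ok,done} ‖ select{err,ok,done}  ✗ choice polarity not flipped — not dual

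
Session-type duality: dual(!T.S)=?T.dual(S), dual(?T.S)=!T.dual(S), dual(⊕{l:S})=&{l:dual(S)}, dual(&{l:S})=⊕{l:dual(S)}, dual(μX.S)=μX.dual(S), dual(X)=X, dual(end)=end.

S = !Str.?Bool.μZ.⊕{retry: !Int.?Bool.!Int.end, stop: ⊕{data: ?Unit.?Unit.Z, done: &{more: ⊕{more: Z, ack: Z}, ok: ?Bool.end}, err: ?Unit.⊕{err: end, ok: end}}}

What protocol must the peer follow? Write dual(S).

!Str = ?Str
  ?Bool = !Bool
    μZ = μZ  (rec unchanged)
      ⊕{retry,stop} = &{retry,stop}  (⊕→&)
        case retry:
          !Int = ?Int
            ?Bool = !Bool
              !Int = ?Int
                dual(end) = end
        case stop:
          ⊕{data,done,err} = &{data,done,err}  (⊕→&)
            case data:
              ?Unit = !Unit
                ?Unit = !Unit
                  dual(Z) = Z
            case done:
              &{more,ok} = ⊕{more,ok}  (&→⊕)
                case more:
                  ⊕{more,ack} = &{more,ack}  (⊕→&)
                    case more:
                      dual(Z) = Z
                    case ack:
                      dual(Z) = Z
                case ok:
                  ?Bool = !Bool
                    dual(end) = end
            case err:
              ?Unit = !Unit
                ⊕{err,ok} = &{err,ok}  (⊕→&)
                  case err:
                    dual(end) = end
                  case ok:
                    dual(end) = end

?Str.!Bool.μZ.&{retry: ?Int.!Bool.?Int.end, stop: &{data: !Unit.!Unit.Z, done: ⊕{more: &{more: Z, ack: Z}, ok: !Bool.end}, err: !Unit.&{err: end, ok: end}}}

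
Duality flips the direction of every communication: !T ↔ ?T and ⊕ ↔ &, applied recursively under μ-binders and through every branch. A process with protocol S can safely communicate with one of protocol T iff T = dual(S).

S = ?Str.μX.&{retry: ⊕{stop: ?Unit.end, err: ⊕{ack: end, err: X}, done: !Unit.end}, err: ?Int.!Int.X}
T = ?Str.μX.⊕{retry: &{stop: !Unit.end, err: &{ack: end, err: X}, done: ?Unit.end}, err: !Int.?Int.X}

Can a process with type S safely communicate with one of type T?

?Str | ?Str  ✗ same direction on both sides — not dual

NO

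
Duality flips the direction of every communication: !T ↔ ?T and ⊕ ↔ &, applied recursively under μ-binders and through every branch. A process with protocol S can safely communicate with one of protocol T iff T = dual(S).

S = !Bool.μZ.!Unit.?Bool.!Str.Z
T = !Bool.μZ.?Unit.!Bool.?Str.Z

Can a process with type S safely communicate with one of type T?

!Bool | !Bool  ✗ same direction on both sides — not dual

NO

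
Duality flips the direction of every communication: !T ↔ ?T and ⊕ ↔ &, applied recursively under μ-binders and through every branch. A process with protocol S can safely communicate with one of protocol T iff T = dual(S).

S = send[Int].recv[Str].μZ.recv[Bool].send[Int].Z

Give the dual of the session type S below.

recv[Int].send[Str].μZ.send[Bool].recv[Int].Z

send[Int] = recv[Int]
  recv[Str] = send[Str]
    μZ = μZ  (rec unchanged)
      recv[Bool] = send[Bool]
        send[Int] = recv[Int]
          Z self-dual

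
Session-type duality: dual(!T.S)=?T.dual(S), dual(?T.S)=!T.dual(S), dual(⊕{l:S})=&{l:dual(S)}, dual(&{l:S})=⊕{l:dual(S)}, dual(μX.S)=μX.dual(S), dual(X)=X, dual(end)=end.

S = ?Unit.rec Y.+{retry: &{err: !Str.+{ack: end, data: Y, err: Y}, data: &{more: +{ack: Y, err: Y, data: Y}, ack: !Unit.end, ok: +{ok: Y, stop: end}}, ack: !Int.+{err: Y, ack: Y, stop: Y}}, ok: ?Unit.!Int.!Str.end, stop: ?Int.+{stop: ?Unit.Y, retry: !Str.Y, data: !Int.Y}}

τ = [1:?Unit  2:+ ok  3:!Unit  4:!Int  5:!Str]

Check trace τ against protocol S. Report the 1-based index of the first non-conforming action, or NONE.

3

step 1: ?Unit  ✓  cont: rec Y.…
step 2: + ok  ✓  cont: ?Unit.!Int.!Str.end
step 3: got !Unit, protocol expects ?Unit  ✗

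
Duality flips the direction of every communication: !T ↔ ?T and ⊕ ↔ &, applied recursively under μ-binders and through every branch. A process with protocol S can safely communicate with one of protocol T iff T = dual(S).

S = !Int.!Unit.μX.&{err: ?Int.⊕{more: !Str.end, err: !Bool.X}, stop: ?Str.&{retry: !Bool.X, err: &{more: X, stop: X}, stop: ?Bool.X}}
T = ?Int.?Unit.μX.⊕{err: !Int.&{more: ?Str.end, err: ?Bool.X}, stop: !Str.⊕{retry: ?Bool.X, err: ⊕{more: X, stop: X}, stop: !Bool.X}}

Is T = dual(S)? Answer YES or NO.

YES

!Int vs ?Int  match
  !Unit vs ?Unit  match
    μX vs μX  match (μ self-dual)
      &{err,stop} vs ⊕{err,stop}  match same labels
        • err:
          ?Int vs !Int  match
            ⊕{more,err} vs &{more,err}  match same labels
              • more:
                !Str vs ?Str  match
                  end vs end  match
              • err:
                !Bool vs ?Bool  match
                  X vs X  match
        • stop:
          ?Str vs !Str  match
            &{retry,err,stop} vs ⊕{retry,err,stop}  match same labels
              • retry:
                !Bool vs ?Bool  match
                  X vs X  match
              • err:
                &{more,stop} vs ⊕{more,stop}  match same labels
                  • more:
                    X vs X  match
                  • stop:
                    X vs X  match
              • stop:
                ?Bool vs !Bool  match
                  X vs X  match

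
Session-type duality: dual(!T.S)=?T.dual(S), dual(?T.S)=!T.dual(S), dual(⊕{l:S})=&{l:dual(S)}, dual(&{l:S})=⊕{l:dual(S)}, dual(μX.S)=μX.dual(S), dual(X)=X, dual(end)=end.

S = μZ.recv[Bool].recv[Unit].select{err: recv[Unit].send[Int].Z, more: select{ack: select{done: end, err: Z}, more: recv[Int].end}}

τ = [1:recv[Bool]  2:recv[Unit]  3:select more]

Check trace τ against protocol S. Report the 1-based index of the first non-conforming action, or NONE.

NONE

step 1: recv[Bool]  ✓  residual = recv[Unit].select{err: recv[Unit].send[Int].μZ.…, more: select{ack: select{done: end, err: μZ.…}, more: recv[Int].end}}
step 2: recv[Unit]  ✓  residual = select{err: recv[Unit].send[Int].μZ.…, more: select{ack: select{done: end, err: μZ.…}, more: recv[Int].end}}
step 3: select more  ✓  residual = select{ack: select{done: end, err: μZ.…}, more: recv[Int].end}
τ conforms to S (length 3)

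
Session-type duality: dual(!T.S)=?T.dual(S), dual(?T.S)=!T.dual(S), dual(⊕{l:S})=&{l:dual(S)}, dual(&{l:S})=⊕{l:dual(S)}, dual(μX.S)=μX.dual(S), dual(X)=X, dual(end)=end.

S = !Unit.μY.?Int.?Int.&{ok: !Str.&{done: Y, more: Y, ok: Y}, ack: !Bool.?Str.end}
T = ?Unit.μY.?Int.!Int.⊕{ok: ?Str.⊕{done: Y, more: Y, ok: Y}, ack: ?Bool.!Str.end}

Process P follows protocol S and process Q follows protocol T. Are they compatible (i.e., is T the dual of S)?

NO

!Unit vs ?Unit  ok
  μY vs μY  ok (binder kept)
    ?Int vs ?Int  ✗ same direction on both sides — not dual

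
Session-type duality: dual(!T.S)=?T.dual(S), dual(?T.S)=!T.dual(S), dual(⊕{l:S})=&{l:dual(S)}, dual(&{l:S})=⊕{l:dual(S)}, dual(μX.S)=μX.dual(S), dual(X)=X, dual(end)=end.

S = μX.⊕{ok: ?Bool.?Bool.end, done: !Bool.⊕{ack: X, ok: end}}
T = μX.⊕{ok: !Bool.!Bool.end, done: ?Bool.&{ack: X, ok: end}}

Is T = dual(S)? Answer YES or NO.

NO

μX ‖ μX  ✓ (binder kept)
  ⊕{ok,done} ‖ ⊕{ok,done}  ✗ choice polarity not flipped — not dual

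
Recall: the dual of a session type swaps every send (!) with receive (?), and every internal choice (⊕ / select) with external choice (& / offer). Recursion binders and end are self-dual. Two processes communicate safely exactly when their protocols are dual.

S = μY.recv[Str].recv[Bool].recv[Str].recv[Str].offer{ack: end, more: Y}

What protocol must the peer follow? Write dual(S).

μY = μY  (μ self-dual)
  recv[Str] = send[Str]
    recv[Bool] = send[Bool]
      recv[Str] = send[Str]
        recv[Str] = send[Str]
          offer{ack,more} = select{ack,more}  (&→⊕)
            [ack]
              end self-dual
            [more]
              Y self-dual

μY.send[Str].send[Bool].send[Str].send[Str].select{ack: end, more: Y}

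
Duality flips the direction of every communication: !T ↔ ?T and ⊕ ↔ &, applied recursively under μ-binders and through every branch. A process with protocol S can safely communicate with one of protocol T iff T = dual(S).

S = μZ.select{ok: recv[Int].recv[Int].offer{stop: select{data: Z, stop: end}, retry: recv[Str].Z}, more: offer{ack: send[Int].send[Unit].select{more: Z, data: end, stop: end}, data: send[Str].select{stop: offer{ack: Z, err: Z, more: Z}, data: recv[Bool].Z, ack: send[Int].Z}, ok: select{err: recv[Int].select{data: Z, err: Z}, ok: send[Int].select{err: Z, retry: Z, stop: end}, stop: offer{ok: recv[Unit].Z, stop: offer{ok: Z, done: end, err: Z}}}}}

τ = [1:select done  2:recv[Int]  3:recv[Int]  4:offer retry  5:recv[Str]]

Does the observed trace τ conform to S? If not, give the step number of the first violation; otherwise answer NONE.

[1] got select done, protocol expects select ok or select more  ✗

1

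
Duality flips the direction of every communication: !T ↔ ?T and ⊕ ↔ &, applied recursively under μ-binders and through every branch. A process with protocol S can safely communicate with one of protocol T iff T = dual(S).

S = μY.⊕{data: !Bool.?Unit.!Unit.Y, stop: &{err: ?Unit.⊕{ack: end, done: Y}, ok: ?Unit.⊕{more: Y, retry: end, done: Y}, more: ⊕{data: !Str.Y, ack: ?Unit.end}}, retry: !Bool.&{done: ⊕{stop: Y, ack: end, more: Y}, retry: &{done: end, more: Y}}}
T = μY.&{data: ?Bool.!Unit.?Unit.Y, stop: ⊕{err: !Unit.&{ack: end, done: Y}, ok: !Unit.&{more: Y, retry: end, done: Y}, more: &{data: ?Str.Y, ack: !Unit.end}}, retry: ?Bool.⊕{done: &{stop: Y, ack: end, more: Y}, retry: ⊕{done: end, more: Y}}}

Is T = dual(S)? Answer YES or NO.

YES

μY vs μY  ✓ (rec unchanged)
  ⊕{data,stop,retry} vs &{data,stop,retry}  ✓ same labels
    • data:
      !Bool vs ?Bool  ✓
        ?Unit vs !Unit  ✓
          !Unit vs ?Unit  ✓
            Y vs Y  ✓
    • stop:
      &{err,ok,more} vs ⊕{err,ok,more}  ✓ same labels
        • err:
          ?Unit vs !Unit  ✓
            ⊕{ack,done} vs &{ack,done}  ✓ same labels
              • ack:
                end vs end  ✓
              • done:
                Y vs Y  ✓
        • ok:
          ?Unit vs !Unit  ✓
            ⊕{more,retry,done} vs &{more,retry,done}  ✓ same labels
              • more:
                Y vs Y  ✓
              • retry:
                end vs end  ✓
              • done:
                Y vs Y  ✓
        • more:
          ⊕{data,ack} vs &{data,ack}  ✓ same labels
            • data:
              !Str vs ?Str  ✓
                Y vs Y  ✓
            • ack:
              ?Unit vs !Unit  ✓
                end vs end  ✓
    • retry:
      !Bool vs ?Bool  ✓
        &{done,retry} vs ⊕{done,retry}  ✓ same labels
          • done:
            ⊕{stop,ack,more} vs &{stop,ack,more}  ✓ same labels
              • stop:
                Y vs Y  ✓
              • ack:
                end vs end  ✓
              • more:
                Y vs Y  ✓
          • retry:
            &{done,more} vs ⊕{done,more}  ✓ same labels
              • done:
                end vs end  ✓
              • more:
                Y vs Y  ✓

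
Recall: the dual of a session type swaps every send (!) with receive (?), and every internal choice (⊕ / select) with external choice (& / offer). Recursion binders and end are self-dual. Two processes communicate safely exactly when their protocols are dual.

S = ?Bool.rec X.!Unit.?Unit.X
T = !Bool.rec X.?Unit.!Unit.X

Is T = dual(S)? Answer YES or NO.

YES

?Bool ‖ !Bool  ✓
  rec X ‖ rec X  ✓ (rec unchanged)
    !Unit ‖ ?Unit  ✓
      ?Unit ‖ !Unit  ✓
        X ‖ X  ✓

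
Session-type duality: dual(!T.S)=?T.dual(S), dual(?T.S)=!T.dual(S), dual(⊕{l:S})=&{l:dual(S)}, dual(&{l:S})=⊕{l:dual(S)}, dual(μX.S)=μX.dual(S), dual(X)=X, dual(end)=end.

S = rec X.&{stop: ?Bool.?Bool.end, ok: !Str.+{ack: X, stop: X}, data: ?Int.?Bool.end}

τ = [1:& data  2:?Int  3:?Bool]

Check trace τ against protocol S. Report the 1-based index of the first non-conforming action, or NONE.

NONE

step 1: & data  match  now at ?Int.?Bool.end
step 2: ?Int  match  now at ?Bool.end
step 3: ?Bool  match  now at end
all 3 steps conform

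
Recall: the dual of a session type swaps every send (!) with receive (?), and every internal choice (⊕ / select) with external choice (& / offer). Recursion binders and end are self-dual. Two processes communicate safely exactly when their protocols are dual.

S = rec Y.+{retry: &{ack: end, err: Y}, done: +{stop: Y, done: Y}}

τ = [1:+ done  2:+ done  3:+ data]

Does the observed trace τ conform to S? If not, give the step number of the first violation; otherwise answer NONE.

3

@1 + done  ok  residual = +{stop: rec Y.…, done: rec Y.…}
@2 + done  ok  residual = rec Y.…
@3 got + data, protocol expects + retry or + done  ✗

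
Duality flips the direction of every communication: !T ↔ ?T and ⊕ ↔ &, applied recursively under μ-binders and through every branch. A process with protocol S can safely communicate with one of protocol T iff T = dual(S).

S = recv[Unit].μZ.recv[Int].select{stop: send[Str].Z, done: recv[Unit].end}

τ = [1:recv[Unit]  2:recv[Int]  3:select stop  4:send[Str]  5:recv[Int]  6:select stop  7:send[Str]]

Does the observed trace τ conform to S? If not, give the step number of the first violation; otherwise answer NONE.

@1 recv[Unit]  match  cont: μZ.…
@2 recv[Int]  match  cont: select{stop: send[Str].μZ.…, done: recv[Unit].end}
@3 select stop  match  cont: send[Str].μZ.…
@4 send[Str]  match  cont: μZ.…
@5 recv[Int]  match  cont: select{stop: send[Str].μZ.…, done: recv[Unit].end}
@6 select stop  match  cont: send[Str].μZ.…
@7 send[Str]  match  cont: μZ.…
trace exhausted — no violation

NONE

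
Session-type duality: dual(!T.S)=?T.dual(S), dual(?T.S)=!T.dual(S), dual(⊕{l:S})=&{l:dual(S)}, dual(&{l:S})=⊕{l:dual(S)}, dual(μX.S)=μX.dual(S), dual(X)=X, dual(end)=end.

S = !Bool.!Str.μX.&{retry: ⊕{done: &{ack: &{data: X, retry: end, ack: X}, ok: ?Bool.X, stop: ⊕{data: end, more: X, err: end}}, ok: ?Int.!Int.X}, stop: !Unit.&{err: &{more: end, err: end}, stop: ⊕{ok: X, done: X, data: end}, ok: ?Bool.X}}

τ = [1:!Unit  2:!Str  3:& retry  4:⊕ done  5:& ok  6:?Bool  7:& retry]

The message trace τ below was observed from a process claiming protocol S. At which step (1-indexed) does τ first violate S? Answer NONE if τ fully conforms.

1

step 1: got !Unit, protocol expects !Bool  ✗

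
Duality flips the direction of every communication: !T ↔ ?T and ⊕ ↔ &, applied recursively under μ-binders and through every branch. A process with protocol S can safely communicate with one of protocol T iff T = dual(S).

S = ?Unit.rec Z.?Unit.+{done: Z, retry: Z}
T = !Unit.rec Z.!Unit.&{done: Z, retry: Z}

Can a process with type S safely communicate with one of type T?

?Unit | !Unit  match
  rec Z | rec Z  match (rec unchanged)
    ?Unit | !Unit  match
      +{done,retry} | &{done,retry}  match same labels
        [done]
          Z | Z  match
        [retry]
          Z | Z  match

YES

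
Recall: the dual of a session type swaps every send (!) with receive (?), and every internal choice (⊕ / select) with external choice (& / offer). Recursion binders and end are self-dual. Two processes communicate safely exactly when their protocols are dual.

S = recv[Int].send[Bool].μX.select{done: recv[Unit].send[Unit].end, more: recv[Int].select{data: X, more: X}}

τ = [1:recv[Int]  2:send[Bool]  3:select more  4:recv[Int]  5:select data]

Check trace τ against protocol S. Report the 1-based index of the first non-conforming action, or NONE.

NONE

[1] recv[Int]  ok  state: send[Bool].μX.…
[2] send[Bool]  ok  state: μX.…
[3] select more  ok  state: recv[Int].select{data: μX.…, more: μX.…}
[4] recv[Int]  ok  state: select{data: μX.…, more: μX.…}
[5] select data  ok  state: μX.…
all 5 steps conform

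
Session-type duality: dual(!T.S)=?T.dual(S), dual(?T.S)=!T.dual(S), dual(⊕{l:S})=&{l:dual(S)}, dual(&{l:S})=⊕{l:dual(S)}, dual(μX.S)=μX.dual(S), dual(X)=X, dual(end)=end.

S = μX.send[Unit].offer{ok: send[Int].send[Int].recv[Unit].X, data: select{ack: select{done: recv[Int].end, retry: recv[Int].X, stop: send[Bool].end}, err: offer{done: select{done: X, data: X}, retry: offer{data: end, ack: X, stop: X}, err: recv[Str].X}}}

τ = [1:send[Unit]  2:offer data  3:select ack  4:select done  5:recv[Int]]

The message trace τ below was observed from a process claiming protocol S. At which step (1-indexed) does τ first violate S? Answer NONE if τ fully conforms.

NONE

step 1: send[Unit]  match  residual = offer{ok: send[Int].send[Int].recv[Unit].μX.…, data: select{ack: select{done: recv[Int].end, retry: recv[Int].μX.…, stop: send[Bool].end}, err: offer{done: select{done: μX.…, data: μX.…}, retry: offer{data: end, ack: μX.…, stop: μX.…}, err: recv[Str].μX.…}}}
step 2: offer data  match  residual = select{ack: select{done: recv[Int].end, retry: recv[Int].μX.…, stop: send[Bool].end}, err: offer{done: select{done: μX.…, data: μX.…}, retry: offer{data: end, ack: μX.…, stop: μX.…}, err: recv[Str].μX.…}}
step 3: select ack  match  residual = select{done: recv[Int].end, retry: recv[Int].μX.…, stop: send[Bool].end}
step 4: select done  match  residual = recv[Int].end
step 5: recv[Int]  match  residual = end
τ conforms to S (length 5)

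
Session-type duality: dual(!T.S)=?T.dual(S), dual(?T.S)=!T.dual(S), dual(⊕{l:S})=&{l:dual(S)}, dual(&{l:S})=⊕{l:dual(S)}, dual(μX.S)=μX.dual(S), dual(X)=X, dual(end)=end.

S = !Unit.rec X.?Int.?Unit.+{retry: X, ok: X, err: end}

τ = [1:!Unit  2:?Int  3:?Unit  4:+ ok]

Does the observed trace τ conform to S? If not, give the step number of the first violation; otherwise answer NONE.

[1] !Unit  match  now at rec X.…
[2] ?Int  match  now at ?Unit.+{retry: rec X.…, ok: rec X.…, err: end}
[3] ?Unit  match  now at +{retry: rec X.…, ok: rec X.…, err: end}
[4] + ok  match  now at rec X.…
τ conforms to S (length 4)

NONE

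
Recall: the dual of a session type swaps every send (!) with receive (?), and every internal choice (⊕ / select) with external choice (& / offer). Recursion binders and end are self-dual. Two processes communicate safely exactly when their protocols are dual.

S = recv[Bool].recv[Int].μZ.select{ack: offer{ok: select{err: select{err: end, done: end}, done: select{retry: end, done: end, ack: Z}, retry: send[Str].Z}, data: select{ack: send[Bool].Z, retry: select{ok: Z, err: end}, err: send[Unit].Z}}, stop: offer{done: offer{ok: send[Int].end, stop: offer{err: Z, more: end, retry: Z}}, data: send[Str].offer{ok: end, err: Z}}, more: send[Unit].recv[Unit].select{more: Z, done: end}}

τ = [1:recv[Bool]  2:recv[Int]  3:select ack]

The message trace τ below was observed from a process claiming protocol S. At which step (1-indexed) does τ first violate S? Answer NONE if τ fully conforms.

step 1: recv[Bool]  match  now at recv[Int].μZ.…
step 2: recv[Int]  match  now at μZ.…
step 3: select ack  match  now at offer{ok: select{err: select{err: end, done: end}, done: select{retry: end, done: end, ack: μZ.…}, retry: send[Str].μZ.…}, data: select{ack: send[Bool].μZ.…, retry: select{ok: μZ.…, err: end}, err: send[Unit].μZ.…}}
trace exhausted — no violation

NONE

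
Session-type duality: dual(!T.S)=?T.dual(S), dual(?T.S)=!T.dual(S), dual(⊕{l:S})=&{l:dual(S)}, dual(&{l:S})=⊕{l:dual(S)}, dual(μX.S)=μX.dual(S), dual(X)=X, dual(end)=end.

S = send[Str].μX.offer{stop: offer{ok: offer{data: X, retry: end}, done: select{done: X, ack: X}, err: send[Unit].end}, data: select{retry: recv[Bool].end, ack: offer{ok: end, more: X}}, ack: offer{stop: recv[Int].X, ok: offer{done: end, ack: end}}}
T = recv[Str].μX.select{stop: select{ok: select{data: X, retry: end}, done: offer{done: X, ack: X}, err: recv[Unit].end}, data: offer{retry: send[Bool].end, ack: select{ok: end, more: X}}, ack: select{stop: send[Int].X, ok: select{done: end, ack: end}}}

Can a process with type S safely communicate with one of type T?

YES

send[Str] | recv[Str]  ✓
  μX | μX  ✓ (binder kept)
    offer{stop,data,ack} | select{stop,data,ack}  ✓ labels match
      case stop:
        offer{ok,done,err} | select{ok,done,err}  ✓ labels match
          case ok:
            offer{data,retry} | select{data,retry}  ✓ labels match
              case data:
                X | X  ✓
              case retry:
                end | end  ✓
          case done:
            select{done,ack} | offer{done,ack}  ✓ labels match
              case done:
                X | X  ✓
              case ack:
                X | X  ✓
          case err:
            send[Unit] | recv[Unit]  ✓
              end | end  ✓
      case data:
        select{retry,ack} | offer{retry,ack}  ✓ labels match
          case retry:
            recv[Bool] | send[Bool]  ✓
              end | end  ✓
          case ack:
            offer{ok,more} | select{ok,more}  ✓ labels match
              case ok:
                end | end  ✓
              case more:
                X | X  ✓
      case ack:
        offer{stop,ok} | select{stop,ok}  ✓ labels match
          case stop:
            recv[Int] | send[Int]  ✓
              X | X  ✓
          case ok:
            offer{done,ack} | select{done,ack}  ✓ labels match
              case done:
                end | end  ✓
              case ack:
                end | end  ✓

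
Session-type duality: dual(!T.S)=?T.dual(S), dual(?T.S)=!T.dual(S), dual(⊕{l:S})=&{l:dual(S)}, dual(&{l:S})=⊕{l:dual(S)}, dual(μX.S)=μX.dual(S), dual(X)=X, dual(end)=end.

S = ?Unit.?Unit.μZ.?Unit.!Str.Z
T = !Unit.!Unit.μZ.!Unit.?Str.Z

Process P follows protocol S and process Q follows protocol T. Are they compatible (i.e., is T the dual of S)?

?Unit ‖ !Unit  ok
  ?Unit ‖ !Unit  ok
    μZ ‖ μZ  ok (rec unchanged)
      ?Unit ‖ !Unit  ok
        !Str ‖ ?Str  ok
          Z ‖ Z  ok

YES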